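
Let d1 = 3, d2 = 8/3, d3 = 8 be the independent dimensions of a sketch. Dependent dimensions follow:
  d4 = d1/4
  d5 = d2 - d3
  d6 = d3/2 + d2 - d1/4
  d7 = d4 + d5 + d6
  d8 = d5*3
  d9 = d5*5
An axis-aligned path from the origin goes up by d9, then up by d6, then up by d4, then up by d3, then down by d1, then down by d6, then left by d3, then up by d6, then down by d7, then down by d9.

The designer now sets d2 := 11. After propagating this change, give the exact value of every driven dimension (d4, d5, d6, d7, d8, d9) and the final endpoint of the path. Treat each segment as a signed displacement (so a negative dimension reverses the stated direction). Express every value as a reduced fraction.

d4 = 3/4
d5 = 3
d6 = 57/4
d7 = 18
d8 = 9
d9 = 15
endpoint = (-8, 2)

Apply edit: d2 := 11
  d4 = d1/4 = 3/4
  d5 = d2 - d3 = 3
  d6 = d3/2 + d2 - d1/4 = 57/4
  d7 = d4 + d5 + d6 = 18
  d8 = d5*3 = 9
  d9 = d5*5 = 15
Walk from origin (0, 0):
  seg 1: up by d9 = 15 → (0, 15)
  seg 2: up by d6 = 57/4 → (0, 117/4)
  seg 3: up by d4 = 3/4 → (0, 30)
  seg 4: up by d3 = 8 → (0, 38)
  seg 5: down by d1 = 3 → (0, 35)
  seg 6: down by d6 = 57/4 → (0, 83/4)
  seg 7: left by d3 = 8 → (-8, 83/4)
  seg 8: up by d6 = 57/4 → (-8, 35)
  seg 9: down by d7 = 18 → (-8, 17)
  seg 10: down by d9 = 15 → (-8, 2)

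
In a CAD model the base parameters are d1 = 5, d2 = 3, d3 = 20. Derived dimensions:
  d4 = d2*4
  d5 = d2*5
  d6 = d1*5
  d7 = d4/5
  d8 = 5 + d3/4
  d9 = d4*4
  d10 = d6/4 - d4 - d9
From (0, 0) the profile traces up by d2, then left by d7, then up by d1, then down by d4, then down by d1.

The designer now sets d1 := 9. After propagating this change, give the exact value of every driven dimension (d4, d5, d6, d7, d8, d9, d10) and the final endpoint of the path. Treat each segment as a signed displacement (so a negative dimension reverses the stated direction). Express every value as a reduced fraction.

d4 = 12
d5 = 15
d6 = 45
d7 = 12/5
d8 = 10
d9 = 48
d10 = -195/4
endpoint = (-12/5, -9)

Apply edit: d1 := 9
  d4 = d2*4 = 12
  d5 = d2*5 = 15
  d6 = d1*5 = 45
  d7 = d4/5 = 12/5
  d8 = 5 + d3/4 = 10
  d9 = d4*4 = 48
  d10 = d6/4 - d4 - d9 = -195/4
Walk from origin (0, 0):
  seg 1: up by d2 = 3 → (0, 3)
  seg 2: left by d7 = 12/5 → (-12/5, 3)
  seg 3: up by d1 = 9 → (-12/5, 12)
  seg 4: down by d4 = 12 → (-12/5, 0)
  seg 5: down by d1 = 9 → (-12/5, -9)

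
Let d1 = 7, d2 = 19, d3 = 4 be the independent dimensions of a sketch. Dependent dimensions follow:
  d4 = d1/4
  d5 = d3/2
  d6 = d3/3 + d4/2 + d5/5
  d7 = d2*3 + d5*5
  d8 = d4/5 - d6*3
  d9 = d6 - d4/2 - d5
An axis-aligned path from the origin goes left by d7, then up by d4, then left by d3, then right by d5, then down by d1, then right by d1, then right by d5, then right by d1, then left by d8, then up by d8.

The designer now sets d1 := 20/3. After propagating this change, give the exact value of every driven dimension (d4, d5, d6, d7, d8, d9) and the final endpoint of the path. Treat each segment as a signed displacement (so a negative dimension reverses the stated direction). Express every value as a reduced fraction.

Apply edit: d1 := 20/3
  d4 = d1/4 = 5/3
  d5 = d3/2 = 2
  d6 = d3/3 + d4/2 + d5/5 = 77/30
  d7 = d2*3 + d5*5 = 67
  d8 = d4/5 - d6*3 = -221/30
  d9 = d6 - d4/2 - d5 = -4/15
Walk from origin (0, 0):
  seg 1: left by d7 = 67 → (-67, 0)
  seg 2: up by d4 = 5/3 → (-67, 5/3)
  seg 3: left by d3 = 4 → (-71, 5/3)
  seg 4: right by d5 = 2 → (-69, 5/3)
  seg 5: down by d1 = 20/3 → (-69, -5)
  seg 6: right by d1 = 20/3 → (-187/3, -5)
  seg 7: right by d5 = 2 → (-181/3, -5)
  seg 8: right by d1 = 20/3 → (-161/3, -5)
  seg 9: left by d8 = -221/30 → (-463/10, -5)
  seg 10: up by d8 = -221/30 → (-463/10, -371/30)

d4 = 5/3
d5 = 2
d6 = 77/30
d7 = 67
d8 = -221/30
d9 = -4/15
endpoint = (-463/10, -371/30)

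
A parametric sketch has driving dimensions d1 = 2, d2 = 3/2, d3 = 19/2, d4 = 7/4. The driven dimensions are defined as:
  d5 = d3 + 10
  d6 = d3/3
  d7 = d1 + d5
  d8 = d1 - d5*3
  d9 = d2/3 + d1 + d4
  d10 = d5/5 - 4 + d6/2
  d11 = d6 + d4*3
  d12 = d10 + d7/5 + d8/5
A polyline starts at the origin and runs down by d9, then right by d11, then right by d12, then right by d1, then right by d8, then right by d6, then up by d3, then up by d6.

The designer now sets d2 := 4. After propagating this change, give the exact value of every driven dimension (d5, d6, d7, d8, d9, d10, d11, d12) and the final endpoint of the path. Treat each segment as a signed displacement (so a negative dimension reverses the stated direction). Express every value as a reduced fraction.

d5 = 39/2
d6 = 19/6
d7 = 43/2
d8 = -113/2
d9 = 61/12
d10 = 89/60
d11 = 101/12
d12 = -331/60
endpoint = (-1453/30, 91/12)

Apply edit: d2 := 4
  d5 = d3 + 10 = 39/2
  d6 = d3/3 = 19/6
  d7 = d1 + d5 = 43/2
  d8 = d1 - d5*3 = -113/2
  d9 = d2/3 + d1 + d4 = 61/12
  d10 = d5/5 - 4 + d6/2 = 89/60
  d11 = d6 + d4*3 = 101/12
  d12 = d10 + d7/5 + d8/5 = -331/60
Walk from origin (0, 0):
  seg 1: down by d9 = 61/12 → (0, -61/12)
  seg 2: right by d11 = 101/12 → (101/12, -61/12)
  seg 3: right by d12 = -331/60 → (29/10, -61/12)
  seg 4: right by d1 = 2 → (49/10, -61/12)
  seg 5: right by d8 = -113/2 → (-258/5, -61/12)
  seg 6: right by d6 = 19/6 → (-1453/30, -61/12)
  seg 7: up by d3 = 19/2 → (-1453/30, 53/12)
  seg 8: up by d6 = 19/6 → (-1453/30, 91/12)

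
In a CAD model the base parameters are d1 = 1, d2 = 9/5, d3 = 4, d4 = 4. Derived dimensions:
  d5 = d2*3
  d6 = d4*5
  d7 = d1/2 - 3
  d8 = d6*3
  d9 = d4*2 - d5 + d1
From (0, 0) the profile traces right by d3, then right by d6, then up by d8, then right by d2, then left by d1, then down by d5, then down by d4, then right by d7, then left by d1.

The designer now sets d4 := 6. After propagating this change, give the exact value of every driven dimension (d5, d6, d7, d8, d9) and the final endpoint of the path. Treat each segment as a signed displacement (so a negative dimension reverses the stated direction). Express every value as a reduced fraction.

d5 = 27/5
d6 = 30
d7 = -5/2
d8 = 90
d9 = 38/5
endpoint = (313/10, 393/5)

Apply edit: d4 := 6
  d5 = d2*3 = 27/5
  d6 = d4*5 = 30
  d7 = d1/2 - 3 = -5/2
  d8 = d6*3 = 90
  d9 = d4*2 - d5 + d1 = 38/5
Walk from origin (0, 0):
  seg 1: right by d3 = 4 → (4, 0)
  seg 2: right by d6 = 30 → (34, 0)
  seg 3: up by d8 = 90 → (34, 90)
  seg 4: right by d2 = 9/5 → (179/5, 90)
  seg 5: left by d1 = 1 → (174/5, 90)
  seg 6: down by d5 = 27/5 → (174/5, 423/5)
  seg 7: down by d4 = 6 → (174/5, 393/5)
  seg 8: right by d7 = -5/2 → (323/10, 393/5)
  seg 9: left by d1 = 1 → (313/10, 393/5)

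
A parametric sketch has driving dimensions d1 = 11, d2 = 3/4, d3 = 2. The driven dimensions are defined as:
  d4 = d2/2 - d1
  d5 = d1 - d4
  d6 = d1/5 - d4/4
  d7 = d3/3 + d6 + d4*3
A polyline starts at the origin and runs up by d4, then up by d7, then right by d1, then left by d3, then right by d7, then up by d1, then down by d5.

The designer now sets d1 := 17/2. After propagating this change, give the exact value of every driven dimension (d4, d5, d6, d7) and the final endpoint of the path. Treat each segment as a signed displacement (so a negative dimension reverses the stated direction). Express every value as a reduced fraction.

Apply edit: d1 := 17/2
  d4 = d2/2 - d1 = -65/8
  d5 = d1 - d4 = 133/8
  d6 = d1/5 - d4/4 = 597/160
  d7 = d3/3 + d6 + d4*3 = -9589/480
Walk from origin (0, 0):
  seg 1: up by d4 = -65/8 → (0, -65/8)
  seg 2: up by d7 = -9589/480 → (0, -13489/480)
  seg 3: right by d1 = 17/2 → (17/2, -13489/480)
  seg 4: left by d3 = 2 → (13/2, -13489/480)
  seg 5: right by d7 = -9589/480 → (-6469/480, -13489/480)
  seg 6: up by d1 = 17/2 → (-6469/480, -9409/480)
  seg 7: down by d5 = 133/8 → (-6469/480, -17389/480)

d4 = -65/8
d5 = 133/8
d6 = 597/160
d7 = -9589/480
endpoint = (-6469/480, -17389/480)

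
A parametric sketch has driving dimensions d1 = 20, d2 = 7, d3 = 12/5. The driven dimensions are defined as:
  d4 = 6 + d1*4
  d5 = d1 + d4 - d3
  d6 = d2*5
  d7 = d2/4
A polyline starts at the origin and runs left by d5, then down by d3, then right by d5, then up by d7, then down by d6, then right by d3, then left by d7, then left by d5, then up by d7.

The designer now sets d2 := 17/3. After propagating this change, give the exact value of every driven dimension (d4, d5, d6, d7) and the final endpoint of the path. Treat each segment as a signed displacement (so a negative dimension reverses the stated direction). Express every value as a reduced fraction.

Apply edit: d2 := 17/3
  d4 = 6 + d1*4 = 86
  d5 = d1 + d4 - d3 = 518/5
  d6 = d2*5 = 85/3
  d7 = d2/4 = 17/12
Walk from origin (0, 0):
  seg 1: left by d5 = 518/5 → (-518/5, 0)
  seg 2: down by d3 = 12/5 → (-518/5, -12/5)
  seg 3: right by d5 = 518/5 → (0, -12/5)
  seg 4: up by d7 = 17/12 → (0, -59/60)
  seg 5: down by d6 = 85/3 → (0, -1759/60)
  seg 6: right by d3 = 12/5 → (12/5, -1759/60)
  seg 7: left by d7 = 17/12 → (59/60, -1759/60)
  seg 8: left by d5 = 518/5 → (-6157/60, -1759/60)
  seg 9: up by d7 = 17/12 → (-6157/60, -279/10)

d4 = 86
d5 = 518/5
d6 = 85/3
d7 = 17/12
endpoint = (-6157/60, -279/10)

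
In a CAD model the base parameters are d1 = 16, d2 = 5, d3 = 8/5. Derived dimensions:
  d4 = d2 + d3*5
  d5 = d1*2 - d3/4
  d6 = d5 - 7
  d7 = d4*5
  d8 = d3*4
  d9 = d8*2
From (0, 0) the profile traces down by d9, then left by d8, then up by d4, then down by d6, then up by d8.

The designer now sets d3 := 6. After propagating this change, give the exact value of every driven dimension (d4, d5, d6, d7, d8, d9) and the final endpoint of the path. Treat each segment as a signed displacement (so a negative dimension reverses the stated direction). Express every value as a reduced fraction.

d4 = 35
d5 = 61/2
d6 = 47/2
d7 = 175
d8 = 24
d9 = 48
endpoint = (-24, -25/2)

Apply edit: d3 := 6
  d4 = d2 + d3*5 = 35
  d5 = d1*2 - d3/4 = 61/2
  d6 = d5 - 7 = 47/2
  d7 = d4*5 = 175
  d8 = d3*4 = 24
  d9 = d8*2 = 48
Walk from origin (0, 0):
  seg 1: down by d9 = 48 → (0, -48)
  seg 2: left by d8 = 24 → (-24, -48)
  seg 3: up by d4 = 35 → (-24, -13)
  seg 4: down by d6 = 47/2 → (-24, -73/2)
  seg 5: up by d8 = 24 → (-24, -25/2)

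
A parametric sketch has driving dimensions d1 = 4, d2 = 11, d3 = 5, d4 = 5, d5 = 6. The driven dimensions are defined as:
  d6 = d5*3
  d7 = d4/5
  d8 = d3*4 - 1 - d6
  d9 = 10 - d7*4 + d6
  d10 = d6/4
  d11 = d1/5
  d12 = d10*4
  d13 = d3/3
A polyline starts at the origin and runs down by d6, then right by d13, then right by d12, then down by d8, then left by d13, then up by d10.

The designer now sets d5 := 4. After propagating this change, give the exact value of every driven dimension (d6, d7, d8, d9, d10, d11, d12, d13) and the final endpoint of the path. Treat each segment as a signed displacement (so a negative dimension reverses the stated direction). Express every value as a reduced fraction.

Apply edit: d5 := 4
  d6 = d5*3 = 12
  d7 = d4/5 = 1
  d8 = d3*4 - 1 - d6 = 7
  d9 = 10 - d7*4 + d6 = 18
  d10 = d6/4 = 3
  d11 = d1/5 = 4/5
  d12 = d10*4 = 12
  d13 = d3/3 = 5/3
Walk from origin (0, 0):
  seg 1: down by d6 = 12 → (0, -12)
  seg 2: right by d13 = 5/3 → (5/3, -12)
  seg 3: right by d12 = 12 → (41/3, -12)
  seg 4: down by d8 = 7 → (41/3, -19)
  seg 5: left by d13 = 5/3 → (12, -19)
  seg 6: up by d10 = 3 → (12, -16)

d6 = 12
d7 = 1
d8 = 7
d9 = 18
d10 = 3
d11 = 4/5
d12 = 12
d13 = 5/3
endpoint = (12, -16)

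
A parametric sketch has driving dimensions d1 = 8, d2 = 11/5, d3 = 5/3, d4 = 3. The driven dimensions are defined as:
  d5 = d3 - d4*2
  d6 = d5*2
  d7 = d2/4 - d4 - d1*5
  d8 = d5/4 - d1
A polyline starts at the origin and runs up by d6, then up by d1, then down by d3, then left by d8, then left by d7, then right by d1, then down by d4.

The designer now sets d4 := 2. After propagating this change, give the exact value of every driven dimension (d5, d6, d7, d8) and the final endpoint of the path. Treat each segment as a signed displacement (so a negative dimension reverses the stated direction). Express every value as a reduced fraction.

Apply edit: d4 := 2
  d5 = d3 - d4*2 = -7/3
  d6 = d5*2 = -14/3
  d7 = d2/4 - d4 - d1*5 = -829/20
  d8 = d5/4 - d1 = -103/12
Walk from origin (0, 0):
  seg 1: up by d6 = -14/3 → (0, -14/3)
  seg 2: up by d1 = 8 → (0, 10/3)
  seg 3: down by d3 = 5/3 → (0, 5/3)
  seg 4: left by d8 = -103/12 → (103/12, 5/3)
  seg 5: left by d7 = -829/20 → (1501/30, 5/3)
  seg 6: right by d1 = 8 → (1741/30, 5/3)
  seg 7: down by d4 = 2 → (1741/30, -1/3)

d5 = -7/3
d6 = -14/3
d7 = -829/20
d8 = -103/12
endpoint = (1741/30, -1/3)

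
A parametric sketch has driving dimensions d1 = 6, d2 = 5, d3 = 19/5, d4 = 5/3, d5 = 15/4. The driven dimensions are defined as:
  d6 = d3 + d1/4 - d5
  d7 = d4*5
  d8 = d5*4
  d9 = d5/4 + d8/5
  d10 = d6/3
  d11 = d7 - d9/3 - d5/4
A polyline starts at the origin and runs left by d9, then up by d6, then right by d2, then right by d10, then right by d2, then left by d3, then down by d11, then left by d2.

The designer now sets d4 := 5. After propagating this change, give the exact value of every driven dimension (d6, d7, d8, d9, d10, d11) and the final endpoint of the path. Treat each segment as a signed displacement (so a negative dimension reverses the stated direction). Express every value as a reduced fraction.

Apply edit: d4 := 5
  d6 = d3 + d1/4 - d5 = 31/20
  d7 = d4*5 = 25
  d8 = d5*4 = 15
  d9 = d5/4 + d8/5 = 63/16
  d10 = d6/3 = 31/60
  d11 = d7 - d9/3 - d5/4 = 91/4
Walk from origin (0, 0):
  seg 1: left by d9 = 63/16 → (-63/16, 0)
  seg 2: up by d6 = 31/20 → (-63/16, 31/20)
  seg 3: right by d2 = 5 → (17/16, 31/20)
  seg 4: right by d10 = 31/60 → (379/240, 31/20)
  seg 5: right by d2 = 5 → (1579/240, 31/20)
  seg 6: left by d3 = 19/5 → (667/240, 31/20)
  seg 7: down by d11 = 91/4 → (667/240, -106/5)
  seg 8: left by d2 = 5 → (-533/240, -106/5)

d6 = 31/20
d7 = 25
d8 = 15
d9 = 63/16
d10 = 31/60
d11 = 91/4
endpoint = (-533/240, -106/5)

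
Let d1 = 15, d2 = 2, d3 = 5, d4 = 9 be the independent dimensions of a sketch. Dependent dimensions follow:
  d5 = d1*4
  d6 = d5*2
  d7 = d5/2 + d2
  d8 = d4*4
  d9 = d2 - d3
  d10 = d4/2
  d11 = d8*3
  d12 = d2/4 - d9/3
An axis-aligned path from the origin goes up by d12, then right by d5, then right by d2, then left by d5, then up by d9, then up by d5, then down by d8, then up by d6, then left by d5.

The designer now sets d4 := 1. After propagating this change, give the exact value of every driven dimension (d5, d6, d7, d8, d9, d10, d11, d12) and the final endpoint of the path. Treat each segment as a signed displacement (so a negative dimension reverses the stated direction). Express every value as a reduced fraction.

Apply edit: d4 := 1
  d5 = d1*4 = 60
  d6 = d5*2 = 120
  d7 = d5/2 + d2 = 32
  d8 = d4*4 = 4
  d9 = d2 - d3 = -3
  d10 = d4/2 = 1/2
  d11 = d8*3 = 12
  d12 = d2/4 - d9/3 = 3/2
Walk from origin (0, 0):
  seg 1: up by d12 = 3/2 → (0, 3/2)
  seg 2: right by d5 = 60 → (60, 3/2)
  seg 3: right by d2 = 2 → (62, 3/2)
  seg 4: left by d5 = 60 → (2, 3/2)
  seg 5: up by d9 = -3 → (2, -3/2)
  seg 6: up by d5 = 60 → (2, 117/2)
  seg 7: down by d8 = 4 → (2, 109/2)
  seg 8: up by d6 = 120 → (2, 349/2)
  seg 9: left by d5 = 60 → (-58, 349/2)

d5 = 60
d6 = 120
d7 = 32
d8 = 4
d9 = -3
d10 = 1/2
d11 = 12
d12 = 3/2
endpoint = (-58, 349/2)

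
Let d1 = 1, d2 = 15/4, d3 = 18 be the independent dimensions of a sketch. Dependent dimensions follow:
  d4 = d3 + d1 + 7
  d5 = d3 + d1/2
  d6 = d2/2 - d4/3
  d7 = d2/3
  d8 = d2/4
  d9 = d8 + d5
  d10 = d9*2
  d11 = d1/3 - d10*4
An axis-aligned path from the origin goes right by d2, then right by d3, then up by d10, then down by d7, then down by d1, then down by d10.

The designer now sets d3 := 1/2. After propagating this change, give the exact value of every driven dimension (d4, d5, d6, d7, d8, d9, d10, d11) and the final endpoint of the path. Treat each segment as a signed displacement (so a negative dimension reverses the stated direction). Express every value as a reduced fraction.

Apply edit: d3 := 1/2
  d4 = d3 + d1 + 7 = 17/2
  d5 = d3 + d1/2 = 1
  d6 = d2/2 - d4/3 = -23/24
  d7 = d2/3 = 5/4
  d8 = d2/4 = 15/16
  d9 = d8 + d5 = 31/16
  d10 = d9*2 = 31/8
  d11 = d1/3 - d10*4 = -91/6
Walk from origin (0, 0):
  seg 1: right by d2 = 15/4 → (15/4, 0)
  seg 2: right by d3 = 1/2 → (17/4, 0)
  seg 3: up by d10 = 31/8 → (17/4, 31/8)
  seg 4: down by d7 = 5/4 → (17/4, 21/8)
  seg 5: down by d1 = 1 → (17/4, 13/8)
  seg 6: down by d10 = 31/8 → (17/4, -9/4)

d4 = 17/2
d5 = 1
d6 = -23/24
d7 = 5/4
d8 = 15/16
d9 = 31/16
d10 = 31/8
d11 = -91/6
endpoint = (17/4, -9/4)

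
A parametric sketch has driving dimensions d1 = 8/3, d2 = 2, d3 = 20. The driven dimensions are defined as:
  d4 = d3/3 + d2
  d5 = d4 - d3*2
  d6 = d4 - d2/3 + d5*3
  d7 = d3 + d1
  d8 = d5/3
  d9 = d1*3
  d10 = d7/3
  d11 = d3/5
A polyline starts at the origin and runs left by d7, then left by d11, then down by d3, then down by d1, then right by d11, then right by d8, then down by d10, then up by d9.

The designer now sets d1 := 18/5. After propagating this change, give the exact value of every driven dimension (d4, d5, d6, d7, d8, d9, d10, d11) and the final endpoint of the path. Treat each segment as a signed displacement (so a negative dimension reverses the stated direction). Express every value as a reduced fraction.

d4 = 26/3
d5 = -94/3
d6 = -86
d7 = 118/5
d8 = -94/9
d9 = 54/5
d10 = 118/15
d11 = 4
endpoint = (-1532/45, -62/3)

Apply edit: d1 := 18/5
  d4 = d3/3 + d2 = 26/3
  d5 = d4 - d3*2 = -94/3
  d6 = d4 - d2/3 + d5*3 = -86
  d7 = d3 + d1 = 118/5
  d8 = d5/3 = -94/9
  d9 = d1*3 = 54/5
  d10 = d7/3 = 118/15
  d11 = d3/5 = 4
Walk from origin (0, 0):
  seg 1: left by d7 = 118/5 → (-118/5, 0)
  seg 2: left by d11 = 4 → (-138/5, 0)
  seg 3: down by d3 = 20 → (-138/5, -20)
  seg 4: down by d1 = 18/5 → (-138/5, -118/5)
  seg 5: right by d11 = 4 → (-118/5, -118/5)
  seg 6: right by d8 = -94/9 → (-1532/45, -118/5)
  seg 7: down by d10 = 118/15 → (-1532/45, -472/15)
  seg 8: up by d9 = 54/5 → (-1532/45, -62/3)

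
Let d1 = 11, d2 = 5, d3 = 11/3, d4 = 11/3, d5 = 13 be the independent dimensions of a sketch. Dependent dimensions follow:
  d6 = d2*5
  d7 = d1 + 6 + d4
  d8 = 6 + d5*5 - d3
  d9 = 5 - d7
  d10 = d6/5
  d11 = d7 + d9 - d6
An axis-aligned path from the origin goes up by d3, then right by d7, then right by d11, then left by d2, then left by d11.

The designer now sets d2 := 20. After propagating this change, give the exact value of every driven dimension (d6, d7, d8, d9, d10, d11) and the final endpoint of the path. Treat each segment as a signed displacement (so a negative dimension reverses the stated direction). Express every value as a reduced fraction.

Apply edit: d2 := 20
  d6 = d2*5 = 100
  d7 = d1 + 6 + d4 = 62/3
  d8 = 6 + d5*5 - d3 = 202/3
  d9 = 5 - d7 = -47/3
  d10 = d6/5 = 20
  d11 = d7 + d9 - d6 = -95
Walk from origin (0, 0):
  seg 1: up by d3 = 11/3 → (0, 11/3)
  seg 2: right by d7 = 62/3 → (62/3, 11/3)
  seg 3: right by d11 = -95 → (-223/3, 11/3)
  seg 4: left by d2 = 20 → (-283/3, 11/3)
  seg 5: left by d11 = -95 → (2/3, 11/3)

d6 = 100
d7 = 62/3
d8 = 202/3
d9 = -47/3
d10 = 20
d11 = -95
endpoint = (2/3, 11/3)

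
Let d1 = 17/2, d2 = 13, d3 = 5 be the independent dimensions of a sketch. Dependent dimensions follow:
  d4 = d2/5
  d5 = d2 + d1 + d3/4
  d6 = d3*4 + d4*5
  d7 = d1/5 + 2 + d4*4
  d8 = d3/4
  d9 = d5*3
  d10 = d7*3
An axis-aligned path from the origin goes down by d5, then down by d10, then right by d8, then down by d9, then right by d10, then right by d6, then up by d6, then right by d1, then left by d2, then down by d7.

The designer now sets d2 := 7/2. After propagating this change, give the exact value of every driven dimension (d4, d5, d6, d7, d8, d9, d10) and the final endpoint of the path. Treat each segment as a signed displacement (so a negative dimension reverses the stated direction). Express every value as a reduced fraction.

Apply edit: d2 := 7/2
  d4 = d2/5 = 7/10
  d5 = d2 + d1 + d3/4 = 53/4
  d6 = d3*4 + d4*5 = 47/2
  d7 = d1/5 + 2 + d4*4 = 13/2
  d8 = d3/4 = 5/4
  d9 = d5*3 = 159/4
  d10 = d7*3 = 39/2
Walk from origin (0, 0):
  seg 1: down by d5 = 53/4 → (0, -53/4)
  seg 2: down by d10 = 39/2 → (0, -131/4)
  seg 3: right by d8 = 5/4 → (5/4, -131/4)
  seg 4: down by d9 = 159/4 → (5/4, -145/2)
  seg 5: right by d10 = 39/2 → (83/4, -145/2)
  seg 6: right by d6 = 47/2 → (177/4, -145/2)
  seg 7: up by d6 = 47/2 → (177/4, -49)
  seg 8: right by d1 = 17/2 → (211/4, -49)
  seg 9: left by d2 = 7/2 → (197/4, -49)
  seg 10: down by d7 = 13/2 → (197/4, -111/2)

d4 = 7/10
d5 = 53/4
d6 = 47/2
d7 = 13/2
d8 = 5/4
d9 = 159/4
d10 = 39/2
endpoint = (197/4, -111/2)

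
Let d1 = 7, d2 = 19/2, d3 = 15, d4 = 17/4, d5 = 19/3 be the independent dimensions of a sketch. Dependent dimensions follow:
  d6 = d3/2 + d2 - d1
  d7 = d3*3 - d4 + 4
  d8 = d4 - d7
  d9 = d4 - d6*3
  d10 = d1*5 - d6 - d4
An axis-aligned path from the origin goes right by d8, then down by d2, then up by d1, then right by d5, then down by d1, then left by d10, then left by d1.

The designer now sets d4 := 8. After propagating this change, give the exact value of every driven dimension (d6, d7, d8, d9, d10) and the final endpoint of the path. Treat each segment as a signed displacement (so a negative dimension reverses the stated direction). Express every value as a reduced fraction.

d6 = 10
d7 = 41
d8 = -33
d9 = -22
d10 = 17
endpoint = (-152/3, -19/2)

Apply edit: d4 := 8
  d6 = d3/2 + d2 - d1 = 10
  d7 = d3*3 - d4 + 4 = 41
  d8 = d4 - d7 = -33
  d9 = d4 - d6*3 = -22
  d10 = d1*5 - d6 - d4 = 17
Walk from origin (0, 0):
  seg 1: right by d8 = -33 → (-33, 0)
  seg 2: down by d2 = 19/2 → (-33, -19/2)
  seg 3: up by d1 = 7 → (-33, -5/2)
  seg 4: right by d5 = 19/3 → (-80/3, -5/2)
  seg 5: down by d1 = 7 → (-80/3, -19/2)
  seg 6: left by d10 = 17 → (-131/3, -19/2)
  seg 7: left by d1 = 7 → (-152/3, -19/2)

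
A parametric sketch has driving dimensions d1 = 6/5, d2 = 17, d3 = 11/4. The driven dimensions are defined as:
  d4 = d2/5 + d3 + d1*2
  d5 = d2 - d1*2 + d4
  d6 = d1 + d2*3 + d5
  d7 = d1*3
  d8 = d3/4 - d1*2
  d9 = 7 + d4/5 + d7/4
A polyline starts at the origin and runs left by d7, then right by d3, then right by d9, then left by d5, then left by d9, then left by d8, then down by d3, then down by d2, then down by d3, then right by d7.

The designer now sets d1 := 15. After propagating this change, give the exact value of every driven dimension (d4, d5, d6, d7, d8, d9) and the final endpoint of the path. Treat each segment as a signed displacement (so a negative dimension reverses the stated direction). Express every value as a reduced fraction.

d4 = 723/20
d5 = 463/20
d6 = 1783/20
d7 = 45
d8 = -469/16
d9 = 637/25
endpoint = (713/80, -45/2)

Apply edit: d1 := 15
  d4 = d2/5 + d3 + d1*2 = 723/20
  d5 = d2 - d1*2 + d4 = 463/20
  d6 = d1 + d2*3 + d5 = 1783/20
  d7 = d1*3 = 45
  d8 = d3/4 - d1*2 = -469/16
  d9 = 7 + d4/5 + d7/4 = 637/25
Walk from origin (0, 0):
  seg 1: left by d7 = 45 → (-45, 0)
  seg 2: right by d3 = 11/4 → (-169/4, 0)
  seg 3: right by d9 = 637/25 → (-1677/100, 0)
  seg 4: left by d5 = 463/20 → (-998/25, 0)
  seg 5: left by d9 = 637/25 → (-327/5, 0)
  seg 6: left by d8 = -469/16 → (-2887/80, 0)
  seg 7: down by d3 = 11/4 → (-2887/80, -11/4)
  seg 8: down by d2 = 17 → (-2887/80, -79/4)
  seg 9: down by d3 = 11/4 → (-2887/80, -45/2)
  seg 10: right by d7 = 45 → (713/80, -45/2)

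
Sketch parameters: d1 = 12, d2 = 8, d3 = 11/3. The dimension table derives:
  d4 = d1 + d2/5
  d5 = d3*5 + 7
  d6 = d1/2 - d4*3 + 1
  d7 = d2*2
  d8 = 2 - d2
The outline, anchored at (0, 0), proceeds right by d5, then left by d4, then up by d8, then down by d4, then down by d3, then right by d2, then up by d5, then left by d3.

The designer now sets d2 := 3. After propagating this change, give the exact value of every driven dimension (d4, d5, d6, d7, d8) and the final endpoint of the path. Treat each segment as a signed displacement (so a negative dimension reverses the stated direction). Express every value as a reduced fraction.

d4 = 63/5
d5 = 76/3
d6 = -154/5
d7 = 6
d8 = -1
endpoint = (181/15, 121/15)

Apply edit: d2 := 3
  d4 = d1 + d2/5 = 63/5
  d5 = d3*5 + 7 = 76/3
  d6 = d1/2 - d4*3 + 1 = -154/5
  d7 = d2*2 = 6
  d8 = 2 - d2 = -1
Walk from origin (0, 0):
  seg 1: right by d5 = 76/3 → (76/3, 0)
  seg 2: left by d4 = 63/5 → (191/15, 0)
  seg 3: up by d8 = -1 → (191/15, -1)
  seg 4: down by d4 = 63/5 → (191/15, -68/5)
  seg 5: down by d3 = 11/3 → (191/15, -259/15)
  seg 6: right by d2 = 3 → (236/15, -259/15)
  seg 7: up by d5 = 76/3 → (236/15, 121/15)
  seg 8: left by d3 = 11/3 → (181/15, 121/15)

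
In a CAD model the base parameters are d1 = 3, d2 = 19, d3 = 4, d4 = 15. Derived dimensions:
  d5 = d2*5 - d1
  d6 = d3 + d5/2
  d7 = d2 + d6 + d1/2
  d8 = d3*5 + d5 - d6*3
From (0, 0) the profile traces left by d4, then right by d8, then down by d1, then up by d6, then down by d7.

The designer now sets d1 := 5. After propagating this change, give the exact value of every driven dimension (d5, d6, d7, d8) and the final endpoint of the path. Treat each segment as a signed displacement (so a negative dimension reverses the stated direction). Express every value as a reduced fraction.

d5 = 90
d6 = 49
d7 = 141/2
d8 = -37
endpoint = (-52, -53/2)

Apply edit: d1 := 5
  d5 = d2*5 - d1 = 90
  d6 = d3 + d5/2 = 49
  d7 = d2 + d6 + d1/2 = 141/2
  d8 = d3*5 + d5 - d6*3 = -37
Walk from origin (0, 0):
  seg 1: left by d4 = 15 → (-15, 0)
  seg 2: right by d8 = -37 → (-52, 0)
  seg 3: down by d1 = 5 → (-52, -5)
  seg 4: up by d6 = 49 → (-52, 44)
  seg 5: down by d7 = 141/2 → (-52, -53/2)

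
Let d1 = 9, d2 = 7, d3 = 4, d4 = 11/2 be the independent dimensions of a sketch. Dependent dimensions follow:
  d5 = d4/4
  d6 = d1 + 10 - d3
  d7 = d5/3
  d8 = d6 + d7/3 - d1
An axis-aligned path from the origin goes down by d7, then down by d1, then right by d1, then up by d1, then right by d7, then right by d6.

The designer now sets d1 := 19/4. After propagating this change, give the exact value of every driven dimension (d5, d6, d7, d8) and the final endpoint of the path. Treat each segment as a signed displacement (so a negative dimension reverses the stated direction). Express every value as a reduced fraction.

d5 = 11/8
d6 = 43/4
d7 = 11/24
d8 = 443/72
endpoint = (383/24, -11/24)

Apply edit: d1 := 19/4
  d5 = d4/4 = 11/8
  d6 = d1 + 10 - d3 = 43/4
  d7 = d5/3 = 11/24
  d8 = d6 + d7/3 - d1 = 443/72
Walk from origin (0, 0):
  seg 1: down by d7 = 11/24 → (0, -11/24)
  seg 2: down by d1 = 19/4 → (0, -125/24)
  seg 3: right by d1 = 19/4 → (19/4, -125/24)
  seg 4: up by d1 = 19/4 → (19/4, -11/24)
  seg 5: right by d7 = 11/24 → (125/24, -11/24)
  seg 6: right by d6 = 43/4 → (383/24, -11/24)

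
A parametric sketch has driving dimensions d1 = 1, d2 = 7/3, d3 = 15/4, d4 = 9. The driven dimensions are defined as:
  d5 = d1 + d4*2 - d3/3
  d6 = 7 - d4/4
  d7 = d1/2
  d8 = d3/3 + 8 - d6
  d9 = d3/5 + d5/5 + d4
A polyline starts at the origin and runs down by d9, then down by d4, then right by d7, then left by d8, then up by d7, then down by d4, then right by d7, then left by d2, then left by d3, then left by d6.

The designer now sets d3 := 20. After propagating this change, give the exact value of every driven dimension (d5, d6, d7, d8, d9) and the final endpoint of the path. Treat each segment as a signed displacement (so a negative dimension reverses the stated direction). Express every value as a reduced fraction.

Apply edit: d3 := 20
  d5 = d1 + d4*2 - d3/3 = 37/3
  d6 = 7 - d4/4 = 19/4
  d7 = d1/2 = 1/2
  d8 = d3/3 + 8 - d6 = 119/12
  d9 = d3/5 + d5/5 + d4 = 232/15
Walk from origin (0, 0):
  seg 1: down by d9 = 232/15 → (0, -232/15)
  seg 2: down by d4 = 9 → (0, -367/15)
  seg 3: right by d7 = 1/2 → (1/2, -367/15)
  seg 4: left by d8 = 119/12 → (-113/12, -367/15)
  seg 5: up by d7 = 1/2 → (-113/12, -719/30)
  seg 6: down by d4 = 9 → (-113/12, -989/30)
  seg 7: right by d7 = 1/2 → (-107/12, -989/30)
  seg 8: left by d2 = 7/3 → (-45/4, -989/30)
  seg 9: left by d3 = 20 → (-125/4, -989/30)
  seg 10: left by d6 = 19/4 → (-36, -989/30)

d5 = 37/3
d6 = 19/4
d7 = 1/2
d8 = 119/12
d9 = 232/15
endpoint = (-36, -989/30)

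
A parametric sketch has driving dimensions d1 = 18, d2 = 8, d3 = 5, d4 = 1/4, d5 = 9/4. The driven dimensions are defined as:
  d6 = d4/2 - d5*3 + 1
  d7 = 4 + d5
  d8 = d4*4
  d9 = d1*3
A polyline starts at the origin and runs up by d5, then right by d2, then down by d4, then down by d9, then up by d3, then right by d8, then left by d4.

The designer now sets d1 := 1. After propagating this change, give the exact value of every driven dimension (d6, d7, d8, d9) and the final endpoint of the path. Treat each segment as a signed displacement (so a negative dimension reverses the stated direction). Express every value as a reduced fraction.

d6 = -45/8
d7 = 25/4
d8 = 1
d9 = 3
endpoint = (35/4, 4)

Apply edit: d1 := 1
  d6 = d4/2 - d5*3 + 1 = -45/8
  d7 = 4 + d5 = 25/4
  d8 = d4*4 = 1
  d9 = d1*3 = 3
Walk from origin (0, 0):
  seg 1: up by d5 = 9/4 → (0, 9/4)
  seg 2: right by d2 = 8 → (8, 9/4)
  seg 3: down by d4 = 1/4 → (8, 2)
  seg 4: down by d9 = 3 → (8, -1)
  seg 5: up by d3 = 5 → (8, 4)
  seg 6: right by d8 = 1 → (9, 4)
  seg 7: left by d4 = 1/4 → (35/4, 4)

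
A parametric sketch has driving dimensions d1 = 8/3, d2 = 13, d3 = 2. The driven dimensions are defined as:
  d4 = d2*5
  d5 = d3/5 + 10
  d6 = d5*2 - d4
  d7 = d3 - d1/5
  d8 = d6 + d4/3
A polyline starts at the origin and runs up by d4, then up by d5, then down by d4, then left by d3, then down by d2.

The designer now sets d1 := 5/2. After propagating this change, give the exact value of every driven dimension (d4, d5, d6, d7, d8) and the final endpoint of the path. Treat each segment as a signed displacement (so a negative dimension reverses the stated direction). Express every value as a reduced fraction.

Apply edit: d1 := 5/2
  d4 = d2*5 = 65
  d5 = d3/5 + 10 = 52/5
  d6 = d5*2 - d4 = -221/5
  d7 = d3 - d1/5 = 3/2
  d8 = d6 + d4/3 = -338/15
Walk from origin (0, 0):
  seg 1: up by d4 = 65 → (0, 65)
  seg 2: up by d5 = 52/5 → (0, 377/5)
  seg 3: down by d4 = 65 → (0, 52/5)
  seg 4: left by d3 = 2 → (-2, 52/5)
  seg 5: down by d2 = 13 → (-2, -13/5)

d4 = 65
d5 = 52/5
d6 = -221/5
d7 = 3/2
d8 = -338/15
endpoint = (-2, -13/5)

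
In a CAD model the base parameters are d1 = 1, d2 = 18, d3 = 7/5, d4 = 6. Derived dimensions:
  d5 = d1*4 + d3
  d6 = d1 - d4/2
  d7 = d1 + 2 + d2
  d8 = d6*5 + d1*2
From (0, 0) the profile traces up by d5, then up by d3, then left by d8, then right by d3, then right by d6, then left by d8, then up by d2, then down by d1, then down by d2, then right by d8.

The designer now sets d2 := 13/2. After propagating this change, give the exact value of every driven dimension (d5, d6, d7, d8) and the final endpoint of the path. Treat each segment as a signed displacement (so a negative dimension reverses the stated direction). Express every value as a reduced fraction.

d5 = 27/5
d6 = -2
d7 = 19/2
d8 = -8
endpoint = (37/5, 29/5)

Apply edit: d2 := 13/2
  d5 = d1*4 + d3 = 27/5
  d6 = d1 - d4/2 = -2
  d7 = d1 + 2 + d2 = 19/2
  d8 = d6*5 + d1*2 = -8
Walk from origin (0, 0):
  seg 1: up by d5 = 27/5 → (0, 27/5)
  seg 2: up by d3 = 7/5 → (0, 34/5)
  seg 3: left by d8 = -8 → (8, 34/5)
  seg 4: right by d3 = 7/5 → (47/5, 34/5)
  seg 5: right by d6 = -2 → (37/5, 34/5)
  seg 6: left by d8 = -8 → (77/5, 34/5)
  seg 7: up by d2 = 13/2 → (77/5, 133/10)
  seg 8: down by d1 = 1 → (77/5, 123/10)
  seg 9: down by d2 = 13/2 → (77/5, 29/5)
  seg 10: right by d8 = -8 → (37/5, 29/5)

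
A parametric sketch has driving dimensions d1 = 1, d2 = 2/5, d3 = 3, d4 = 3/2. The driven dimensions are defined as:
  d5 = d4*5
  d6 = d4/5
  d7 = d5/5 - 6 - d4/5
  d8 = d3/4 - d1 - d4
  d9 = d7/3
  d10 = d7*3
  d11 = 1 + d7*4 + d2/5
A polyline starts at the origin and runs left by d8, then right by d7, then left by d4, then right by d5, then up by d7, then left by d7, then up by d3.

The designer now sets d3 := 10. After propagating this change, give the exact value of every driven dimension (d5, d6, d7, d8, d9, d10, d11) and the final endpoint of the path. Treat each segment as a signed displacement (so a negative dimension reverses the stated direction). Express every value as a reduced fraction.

Apply edit: d3 := 10
  d5 = d4*5 = 15/2
  d6 = d4/5 = 3/10
  d7 = d5/5 - 6 - d4/5 = -24/5
  d8 = d3/4 - d1 - d4 = 0
  d9 = d7/3 = -8/5
  d10 = d7*3 = -72/5
  d11 = 1 + d7*4 + d2/5 = -453/25
Walk from origin (0, 0):
  seg 1: left by d8 = 0 → (0, 0)
  seg 2: right by d7 = -24/5 → (-24/5, 0)
  seg 3: left by d4 = 3/2 → (-63/10, 0)
  seg 4: right by d5 = 15/2 → (6/5, 0)
  seg 5: up by d7 = -24/5 → (6/5, -24/5)
  seg 6: left by d7 = -24/5 → (6, -24/5)
  seg 7: up by d3 = 10 → (6, 26/5)

d5 = 15/2
d6 = 3/10
d7 = -24/5
d8 = 0
d9 = -8/5
d10 = -72/5
d11 = -453/25
endpoint = (6, 26/5)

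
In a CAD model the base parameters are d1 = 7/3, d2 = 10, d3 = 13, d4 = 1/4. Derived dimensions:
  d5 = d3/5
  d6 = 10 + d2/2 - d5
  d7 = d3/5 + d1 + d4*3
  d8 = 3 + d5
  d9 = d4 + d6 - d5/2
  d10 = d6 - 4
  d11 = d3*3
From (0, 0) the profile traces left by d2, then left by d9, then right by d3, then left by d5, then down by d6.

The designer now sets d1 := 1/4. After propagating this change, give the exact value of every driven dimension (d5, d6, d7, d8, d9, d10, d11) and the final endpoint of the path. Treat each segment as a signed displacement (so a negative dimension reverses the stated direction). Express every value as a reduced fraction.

Apply edit: d1 := 1/4
  d5 = d3/5 = 13/5
  d6 = 10 + d2/2 - d5 = 62/5
  d7 = d3/5 + d1 + d4*3 = 18/5
  d8 = 3 + d5 = 28/5
  d9 = d4 + d6 - d5/2 = 227/20
  d10 = d6 - 4 = 42/5
  d11 = d3*3 = 39
Walk from origin (0, 0):
  seg 1: left by d2 = 10 → (-10, 0)
  seg 2: left by d9 = 227/20 → (-427/20, 0)
  seg 3: right by d3 = 13 → (-167/20, 0)
  seg 4: left by d5 = 13/5 → (-219/20, 0)
  seg 5: down by d6 = 62/5 → (-219/20, -62/5)

d5 = 13/5
d6 = 62/5
d7 = 18/5
d8 = 28/5
d9 = 227/20
d10 = 42/5
d11 = 39
endpoint = (-219/20, -62/5)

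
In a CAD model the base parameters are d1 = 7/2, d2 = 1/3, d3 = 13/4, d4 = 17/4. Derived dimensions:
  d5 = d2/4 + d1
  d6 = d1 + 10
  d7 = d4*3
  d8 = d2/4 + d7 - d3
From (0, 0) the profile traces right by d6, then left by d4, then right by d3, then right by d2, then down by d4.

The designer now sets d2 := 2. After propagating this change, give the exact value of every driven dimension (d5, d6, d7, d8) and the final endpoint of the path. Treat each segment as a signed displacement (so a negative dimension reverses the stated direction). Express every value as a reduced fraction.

Apply edit: d2 := 2
  d5 = d2/4 + d1 = 4
  d6 = d1 + 10 = 27/2
  d7 = d4*3 = 51/4
  d8 = d2/4 + d7 - d3 = 10
Walk from origin (0, 0):
  seg 1: right by d6 = 27/2 → (27/2, 0)
  seg 2: left by d4 = 17/4 → (37/4, 0)
  seg 3: right by d3 = 13/4 → (25/2, 0)
  seg 4: right by d2 = 2 → (29/2, 0)
  seg 5: down by d4 = 17/4 → (29/2, -17/4)

d5 = 4
d6 = 27/2
d7 = 51/4
d8 = 10
endpoint = (29/2, -17/4)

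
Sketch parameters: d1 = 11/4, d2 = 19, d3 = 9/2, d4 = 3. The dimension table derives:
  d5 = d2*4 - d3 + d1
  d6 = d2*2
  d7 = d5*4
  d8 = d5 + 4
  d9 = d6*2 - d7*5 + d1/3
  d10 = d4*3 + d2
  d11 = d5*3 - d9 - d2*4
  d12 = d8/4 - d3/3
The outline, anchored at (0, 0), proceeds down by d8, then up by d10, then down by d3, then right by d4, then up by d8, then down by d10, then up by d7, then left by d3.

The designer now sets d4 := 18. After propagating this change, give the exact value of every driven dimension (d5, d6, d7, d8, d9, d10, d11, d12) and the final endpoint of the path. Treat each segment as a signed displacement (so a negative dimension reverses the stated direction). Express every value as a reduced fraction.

d5 = 297/4
d6 = 38
d7 = 297
d8 = 313/4
d9 = -16897/12
d10 = 73
d11 = 9329/6
d12 = 289/16
endpoint = (27/2, 585/2)

Apply edit: d4 := 18
  d5 = d2*4 - d3 + d1 = 297/4
  d6 = d2*2 = 38
  d7 = d5*4 = 297
  d8 = d5 + 4 = 313/4
  d9 = d6*2 - d7*5 + d1/3 = -16897/12
  d10 = d4*3 + d2 = 73
  d11 = d5*3 - d9 - d2*4 = 9329/6
  d12 = d8/4 - d3/3 = 289/16
Walk from origin (0, 0):
  seg 1: down by d8 = 313/4 → (0, -313/4)
  seg 2: up by d10 = 73 → (0, -21/4)
  seg 3: down by d3 = 9/2 → (0, -39/4)
  seg 4: right by d4 = 18 → (18, -39/4)
  seg 5: up by d8 = 313/4 → (18, 137/2)
  seg 6: down by d10 = 73 → (18, -9/2)
  seg 7: up by d7 = 297 → (18, 585/2)
  seg 8: left by d3 = 9/2 → (27/2, 585/2)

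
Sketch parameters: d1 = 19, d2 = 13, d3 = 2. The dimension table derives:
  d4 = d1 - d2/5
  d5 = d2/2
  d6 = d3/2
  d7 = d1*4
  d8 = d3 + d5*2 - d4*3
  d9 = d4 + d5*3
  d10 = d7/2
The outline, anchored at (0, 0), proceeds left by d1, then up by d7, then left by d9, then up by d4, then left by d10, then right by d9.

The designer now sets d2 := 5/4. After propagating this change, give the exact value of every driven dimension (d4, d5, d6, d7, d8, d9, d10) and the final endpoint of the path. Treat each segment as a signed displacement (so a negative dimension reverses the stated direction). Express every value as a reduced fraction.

d4 = 75/4
d5 = 5/8
d6 = 1
d7 = 76
d8 = -53
d9 = 165/8
d10 = 38
endpoint = (-57, 379/4)

Apply edit: d2 := 5/4
  d4 = d1 - d2/5 = 75/4
  d5 = d2/2 = 5/8
  d6 = d3/2 = 1
  d7 = d1*4 = 76
  d8 = d3 + d5*2 - d4*3 = -53
  d9 = d4 + d5*3 = 165/8
  d10 = d7/2 = 38
Walk from origin (0, 0):
  seg 1: left by d1 = 19 → (-19, 0)
  seg 2: up by d7 = 76 → (-19, 76)
  seg 3: left by d9 = 165/8 → (-317/8, 76)
  seg 4: up by d4 = 75/4 → (-317/8, 379/4)
  seg 5: left by d10 = 38 → (-621/8, 379/4)
  seg 6: right by d9 = 165/8 → (-57, 379/4)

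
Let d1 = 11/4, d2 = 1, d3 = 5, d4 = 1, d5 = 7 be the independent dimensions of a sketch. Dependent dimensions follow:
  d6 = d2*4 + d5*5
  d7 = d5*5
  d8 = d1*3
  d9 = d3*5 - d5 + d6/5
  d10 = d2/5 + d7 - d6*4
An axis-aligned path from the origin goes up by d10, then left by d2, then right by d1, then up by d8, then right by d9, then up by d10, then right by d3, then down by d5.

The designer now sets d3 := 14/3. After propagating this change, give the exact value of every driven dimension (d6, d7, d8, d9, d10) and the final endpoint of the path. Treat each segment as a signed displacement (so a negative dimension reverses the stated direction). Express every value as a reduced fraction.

d6 = 39
d7 = 35
d8 = 33/4
d9 = 362/15
d10 = -604/5
endpoint = (611/20, -4807/20)

Apply edit: d3 := 14/3
  d6 = d2*4 + d5*5 = 39
  d7 = d5*5 = 35
  d8 = d1*3 = 33/4
  d9 = d3*5 - d5 + d6/5 = 362/15
  d10 = d2/5 + d7 - d6*4 = -604/5
Walk from origin (0, 0):
  seg 1: up by d10 = -604/5 → (0, -604/5)
  seg 2: left by d2 = 1 → (-1, -604/5)
  seg 3: right by d1 = 11/4 → (7/4, -604/5)
  seg 4: up by d8 = 33/4 → (7/4, -2251/20)
  seg 5: right by d9 = 362/15 → (1553/60, -2251/20)
  seg 6: up by d10 = -604/5 → (1553/60, -4667/20)
  seg 7: right by d3 = 14/3 → (611/20, -4667/20)
  seg 8: down by d5 = 7 → (611/20, -4807/20)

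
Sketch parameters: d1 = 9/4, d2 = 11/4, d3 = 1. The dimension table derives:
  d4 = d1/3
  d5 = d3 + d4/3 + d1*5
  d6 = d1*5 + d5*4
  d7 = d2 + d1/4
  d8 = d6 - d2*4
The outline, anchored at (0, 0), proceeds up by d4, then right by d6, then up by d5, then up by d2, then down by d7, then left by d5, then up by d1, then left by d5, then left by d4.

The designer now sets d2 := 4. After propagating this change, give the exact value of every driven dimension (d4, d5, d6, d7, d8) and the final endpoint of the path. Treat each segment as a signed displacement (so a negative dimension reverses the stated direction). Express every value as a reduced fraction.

Apply edit: d2 := 4
  d4 = d1/3 = 3/4
  d5 = d3 + d4/3 + d1*5 = 25/2
  d6 = d1*5 + d5*4 = 245/4
  d7 = d2 + d1/4 = 73/16
  d8 = d6 - d2*4 = 181/4
Walk from origin (0, 0):
  seg 1: up by d4 = 3/4 → (0, 3/4)
  seg 2: right by d6 = 245/4 → (245/4, 3/4)
  seg 3: up by d5 = 25/2 → (245/4, 53/4)
  seg 4: up by d2 = 4 → (245/4, 69/4)
  seg 5: down by d7 = 73/16 → (245/4, 203/16)
  seg 6: left by d5 = 25/2 → (195/4, 203/16)
  seg 7: up by d1 = 9/4 → (195/4, 239/16)
  seg 8: left by d5 = 25/2 → (145/4, 239/16)
  seg 9: left by d4 = 3/4 → (71/2, 239/16)

d4 = 3/4
d5 = 25/2
d6 = 245/4
d7 = 73/16
d8 = 181/4
endpoint = (71/2, 239/16)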